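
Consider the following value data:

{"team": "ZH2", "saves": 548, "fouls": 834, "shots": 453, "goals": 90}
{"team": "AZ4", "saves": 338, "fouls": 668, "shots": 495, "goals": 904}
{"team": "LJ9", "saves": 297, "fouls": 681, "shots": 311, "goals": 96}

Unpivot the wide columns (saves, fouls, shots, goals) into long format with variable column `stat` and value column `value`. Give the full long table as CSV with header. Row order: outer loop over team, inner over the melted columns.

team,stat,value
ZH2,saves,548
ZH2,fouls,834
ZH2,shots,453
ZH2,goals,90
AZ4,saves,338
AZ4,fouls,668
AZ4,shots,495
AZ4,goals,904
LJ9,saves,297
LJ9,fouls,681
LJ9,shots,311
LJ9,goals,96

Each (team, column) pair becomes one row: 3 × 4 = 12 rows.
For example, (ZH2, saves) → value=548.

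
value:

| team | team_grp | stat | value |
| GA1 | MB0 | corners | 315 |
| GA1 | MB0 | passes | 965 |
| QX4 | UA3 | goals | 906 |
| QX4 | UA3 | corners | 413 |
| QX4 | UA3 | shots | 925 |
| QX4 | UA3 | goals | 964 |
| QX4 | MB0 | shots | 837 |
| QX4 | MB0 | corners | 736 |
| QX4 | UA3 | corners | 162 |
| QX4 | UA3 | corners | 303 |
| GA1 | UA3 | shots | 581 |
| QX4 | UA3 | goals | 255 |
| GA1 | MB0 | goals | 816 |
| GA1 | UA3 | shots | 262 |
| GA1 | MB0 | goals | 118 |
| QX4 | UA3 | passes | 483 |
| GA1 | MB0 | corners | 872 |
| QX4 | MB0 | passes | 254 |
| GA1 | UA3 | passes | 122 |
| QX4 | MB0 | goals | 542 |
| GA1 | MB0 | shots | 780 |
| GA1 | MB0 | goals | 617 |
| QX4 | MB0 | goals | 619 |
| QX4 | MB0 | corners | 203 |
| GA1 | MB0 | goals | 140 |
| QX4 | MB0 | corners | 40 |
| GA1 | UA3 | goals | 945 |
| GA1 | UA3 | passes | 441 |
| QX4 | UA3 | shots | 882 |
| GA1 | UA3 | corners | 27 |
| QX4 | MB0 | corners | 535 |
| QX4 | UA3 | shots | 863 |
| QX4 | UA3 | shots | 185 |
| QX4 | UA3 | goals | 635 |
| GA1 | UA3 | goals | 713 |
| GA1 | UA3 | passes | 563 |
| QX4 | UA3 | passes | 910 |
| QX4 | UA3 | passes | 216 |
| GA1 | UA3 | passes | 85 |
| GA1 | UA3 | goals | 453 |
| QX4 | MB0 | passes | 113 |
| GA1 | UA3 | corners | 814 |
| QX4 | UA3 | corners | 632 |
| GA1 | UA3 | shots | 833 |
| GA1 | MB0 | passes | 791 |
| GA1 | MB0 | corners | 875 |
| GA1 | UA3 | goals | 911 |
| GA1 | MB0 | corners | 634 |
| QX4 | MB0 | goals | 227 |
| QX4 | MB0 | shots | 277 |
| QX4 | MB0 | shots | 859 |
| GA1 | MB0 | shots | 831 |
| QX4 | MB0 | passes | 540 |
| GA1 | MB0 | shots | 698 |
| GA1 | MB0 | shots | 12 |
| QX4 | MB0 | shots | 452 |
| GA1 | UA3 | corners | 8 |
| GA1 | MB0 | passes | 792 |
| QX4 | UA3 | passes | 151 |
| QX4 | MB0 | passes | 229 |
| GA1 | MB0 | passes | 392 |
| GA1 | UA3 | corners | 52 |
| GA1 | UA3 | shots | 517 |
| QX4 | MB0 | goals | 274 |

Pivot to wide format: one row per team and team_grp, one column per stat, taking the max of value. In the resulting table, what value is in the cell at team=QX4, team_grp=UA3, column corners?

Rows with team=QX4, team_grp=UA3 and stat=corners: value values are 413, 162, 303, 632.
max(413, 162, 303, 632) = 632.

632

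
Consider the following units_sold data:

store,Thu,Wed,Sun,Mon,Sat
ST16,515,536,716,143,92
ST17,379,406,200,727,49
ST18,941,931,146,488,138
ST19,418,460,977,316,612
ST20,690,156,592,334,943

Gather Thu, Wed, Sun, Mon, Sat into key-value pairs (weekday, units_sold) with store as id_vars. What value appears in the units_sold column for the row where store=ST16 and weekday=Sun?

Unpivoting turns each (store, wide-column) pair into one long row.
The wide cell at row ST16, column Sun holds 716, so the long row (ST16, Sun) has units_sold=716.

716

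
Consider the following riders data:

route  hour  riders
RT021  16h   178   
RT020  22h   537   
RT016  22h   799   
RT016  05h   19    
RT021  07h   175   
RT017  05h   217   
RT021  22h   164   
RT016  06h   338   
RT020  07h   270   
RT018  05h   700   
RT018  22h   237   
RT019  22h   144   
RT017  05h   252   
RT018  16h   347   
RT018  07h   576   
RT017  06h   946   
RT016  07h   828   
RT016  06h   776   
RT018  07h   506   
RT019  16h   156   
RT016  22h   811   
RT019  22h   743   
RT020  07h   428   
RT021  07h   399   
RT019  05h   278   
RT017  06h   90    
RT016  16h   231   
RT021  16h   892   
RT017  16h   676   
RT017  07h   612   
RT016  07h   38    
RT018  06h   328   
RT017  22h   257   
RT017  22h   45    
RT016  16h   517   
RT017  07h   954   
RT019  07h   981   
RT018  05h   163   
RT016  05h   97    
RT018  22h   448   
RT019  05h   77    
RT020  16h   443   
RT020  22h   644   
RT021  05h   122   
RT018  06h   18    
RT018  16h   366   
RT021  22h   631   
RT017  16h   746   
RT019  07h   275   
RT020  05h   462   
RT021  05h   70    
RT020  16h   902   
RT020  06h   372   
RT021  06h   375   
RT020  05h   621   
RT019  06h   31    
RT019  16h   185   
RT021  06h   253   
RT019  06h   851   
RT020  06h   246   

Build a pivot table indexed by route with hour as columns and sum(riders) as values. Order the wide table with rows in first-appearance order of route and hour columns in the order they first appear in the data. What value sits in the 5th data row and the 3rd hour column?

With rows in first-appearance order of route, row 5 is route=RT018. hour columns in first-appearance order: 16h, 22h, 05h, 07h, 06h; column 3 is 05h.
Long rows with route=RT018, hour=05h: 700 + 163 = 863.

863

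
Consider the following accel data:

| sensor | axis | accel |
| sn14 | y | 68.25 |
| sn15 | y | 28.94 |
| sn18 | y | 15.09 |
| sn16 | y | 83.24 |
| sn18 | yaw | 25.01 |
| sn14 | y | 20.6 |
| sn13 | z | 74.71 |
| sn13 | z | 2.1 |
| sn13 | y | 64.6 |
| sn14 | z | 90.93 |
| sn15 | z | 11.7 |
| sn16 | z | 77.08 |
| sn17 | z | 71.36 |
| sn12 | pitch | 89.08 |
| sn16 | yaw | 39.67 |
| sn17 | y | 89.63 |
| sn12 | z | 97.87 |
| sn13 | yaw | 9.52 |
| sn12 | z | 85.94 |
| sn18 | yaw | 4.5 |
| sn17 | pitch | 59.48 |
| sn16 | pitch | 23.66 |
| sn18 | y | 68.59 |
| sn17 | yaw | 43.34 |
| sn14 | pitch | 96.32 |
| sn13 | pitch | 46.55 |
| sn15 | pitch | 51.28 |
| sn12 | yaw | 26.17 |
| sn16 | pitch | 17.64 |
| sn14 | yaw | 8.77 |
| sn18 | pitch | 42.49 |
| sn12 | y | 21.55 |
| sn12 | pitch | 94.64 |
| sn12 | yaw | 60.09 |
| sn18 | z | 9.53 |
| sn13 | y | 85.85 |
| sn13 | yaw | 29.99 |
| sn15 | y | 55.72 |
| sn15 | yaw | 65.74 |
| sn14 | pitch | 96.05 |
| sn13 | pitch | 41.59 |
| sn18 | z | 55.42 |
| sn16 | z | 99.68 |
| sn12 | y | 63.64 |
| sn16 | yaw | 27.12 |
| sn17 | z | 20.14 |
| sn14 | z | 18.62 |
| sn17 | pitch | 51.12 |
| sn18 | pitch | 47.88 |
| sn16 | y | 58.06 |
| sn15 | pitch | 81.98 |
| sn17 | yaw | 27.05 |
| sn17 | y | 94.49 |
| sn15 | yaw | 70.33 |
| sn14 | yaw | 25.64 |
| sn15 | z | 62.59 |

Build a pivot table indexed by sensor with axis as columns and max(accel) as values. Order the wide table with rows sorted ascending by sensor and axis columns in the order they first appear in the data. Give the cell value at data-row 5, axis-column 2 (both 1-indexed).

39.67

With rows sorted ascending by sensor, row 5 is sensor=sn16. axis columns in first-appearance order: y, yaw, z, pitch; column 2 is yaw.
Long rows with sensor=sn16, axis=yaw: max(39.67, 27.12) = 39.67.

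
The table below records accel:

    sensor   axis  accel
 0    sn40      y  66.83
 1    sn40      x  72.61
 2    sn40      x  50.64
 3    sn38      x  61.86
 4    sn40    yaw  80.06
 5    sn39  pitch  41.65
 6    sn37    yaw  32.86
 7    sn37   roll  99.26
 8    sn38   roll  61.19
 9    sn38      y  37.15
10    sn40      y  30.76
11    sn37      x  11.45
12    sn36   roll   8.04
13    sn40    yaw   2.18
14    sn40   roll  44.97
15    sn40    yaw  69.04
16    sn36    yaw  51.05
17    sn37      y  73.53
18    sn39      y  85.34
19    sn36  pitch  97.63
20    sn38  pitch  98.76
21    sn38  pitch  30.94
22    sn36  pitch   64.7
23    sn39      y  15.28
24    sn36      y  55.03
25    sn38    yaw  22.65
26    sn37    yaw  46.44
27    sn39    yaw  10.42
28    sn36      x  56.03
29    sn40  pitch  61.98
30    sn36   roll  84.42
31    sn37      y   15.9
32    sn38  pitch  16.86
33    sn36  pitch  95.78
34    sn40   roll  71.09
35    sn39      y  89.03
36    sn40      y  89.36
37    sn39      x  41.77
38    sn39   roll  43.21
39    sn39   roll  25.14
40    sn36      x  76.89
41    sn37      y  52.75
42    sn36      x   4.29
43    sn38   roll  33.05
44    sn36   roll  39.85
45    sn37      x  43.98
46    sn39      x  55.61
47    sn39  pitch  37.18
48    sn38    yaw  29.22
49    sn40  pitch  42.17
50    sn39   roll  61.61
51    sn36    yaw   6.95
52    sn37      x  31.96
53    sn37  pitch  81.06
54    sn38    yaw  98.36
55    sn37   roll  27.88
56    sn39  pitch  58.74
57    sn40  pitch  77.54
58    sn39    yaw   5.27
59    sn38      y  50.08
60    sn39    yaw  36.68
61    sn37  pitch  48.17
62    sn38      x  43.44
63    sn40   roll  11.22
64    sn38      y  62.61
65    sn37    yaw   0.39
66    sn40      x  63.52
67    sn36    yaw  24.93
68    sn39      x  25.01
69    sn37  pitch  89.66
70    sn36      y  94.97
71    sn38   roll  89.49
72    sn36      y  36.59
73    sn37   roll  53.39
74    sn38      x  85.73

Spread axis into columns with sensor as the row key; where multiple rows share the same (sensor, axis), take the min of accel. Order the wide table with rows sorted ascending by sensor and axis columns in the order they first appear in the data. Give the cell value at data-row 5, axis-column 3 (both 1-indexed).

With rows sorted ascending by sensor, row 5 is sensor=sn40. axis columns in first-appearance order: y, x, yaw, pitch, roll; column 3 is yaw.
Long rows with sensor=sn40, axis=yaw: min(80.06, 2.18, 69.04) = 2.18.

2.18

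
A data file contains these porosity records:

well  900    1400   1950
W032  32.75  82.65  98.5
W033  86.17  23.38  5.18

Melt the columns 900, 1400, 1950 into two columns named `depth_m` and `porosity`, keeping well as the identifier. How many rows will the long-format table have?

6

2 well values × 3 melted columns = 6 rows.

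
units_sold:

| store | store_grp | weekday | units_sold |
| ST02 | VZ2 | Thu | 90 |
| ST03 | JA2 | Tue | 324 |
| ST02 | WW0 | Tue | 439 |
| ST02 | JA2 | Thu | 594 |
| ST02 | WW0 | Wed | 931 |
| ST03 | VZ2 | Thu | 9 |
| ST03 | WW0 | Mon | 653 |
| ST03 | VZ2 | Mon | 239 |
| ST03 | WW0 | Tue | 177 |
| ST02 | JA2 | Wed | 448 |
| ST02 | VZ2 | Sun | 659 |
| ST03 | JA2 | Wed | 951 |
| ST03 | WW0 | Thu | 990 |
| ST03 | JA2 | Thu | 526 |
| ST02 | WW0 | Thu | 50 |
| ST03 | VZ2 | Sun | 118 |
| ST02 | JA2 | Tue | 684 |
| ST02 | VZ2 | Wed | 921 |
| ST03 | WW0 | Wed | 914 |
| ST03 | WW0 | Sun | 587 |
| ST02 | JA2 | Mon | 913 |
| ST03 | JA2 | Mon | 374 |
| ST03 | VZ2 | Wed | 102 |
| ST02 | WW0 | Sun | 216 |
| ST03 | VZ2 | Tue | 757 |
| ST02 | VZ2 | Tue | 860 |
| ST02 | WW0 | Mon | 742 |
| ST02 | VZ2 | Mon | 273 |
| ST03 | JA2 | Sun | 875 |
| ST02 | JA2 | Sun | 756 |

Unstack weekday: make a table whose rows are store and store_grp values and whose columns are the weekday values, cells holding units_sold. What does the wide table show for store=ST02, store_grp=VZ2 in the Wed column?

921

Wide layout: rows indexed by store and store_grp, columns are the 5 distinct weekday values (Thu, Tue, Wed, Mon, Sun).
Cell (store=ST02, store_grp=VZ2, weekday=Wed) draws from the long row where store=ST02, store_grp=VZ2 and weekday=Wed, which has units_sold=921.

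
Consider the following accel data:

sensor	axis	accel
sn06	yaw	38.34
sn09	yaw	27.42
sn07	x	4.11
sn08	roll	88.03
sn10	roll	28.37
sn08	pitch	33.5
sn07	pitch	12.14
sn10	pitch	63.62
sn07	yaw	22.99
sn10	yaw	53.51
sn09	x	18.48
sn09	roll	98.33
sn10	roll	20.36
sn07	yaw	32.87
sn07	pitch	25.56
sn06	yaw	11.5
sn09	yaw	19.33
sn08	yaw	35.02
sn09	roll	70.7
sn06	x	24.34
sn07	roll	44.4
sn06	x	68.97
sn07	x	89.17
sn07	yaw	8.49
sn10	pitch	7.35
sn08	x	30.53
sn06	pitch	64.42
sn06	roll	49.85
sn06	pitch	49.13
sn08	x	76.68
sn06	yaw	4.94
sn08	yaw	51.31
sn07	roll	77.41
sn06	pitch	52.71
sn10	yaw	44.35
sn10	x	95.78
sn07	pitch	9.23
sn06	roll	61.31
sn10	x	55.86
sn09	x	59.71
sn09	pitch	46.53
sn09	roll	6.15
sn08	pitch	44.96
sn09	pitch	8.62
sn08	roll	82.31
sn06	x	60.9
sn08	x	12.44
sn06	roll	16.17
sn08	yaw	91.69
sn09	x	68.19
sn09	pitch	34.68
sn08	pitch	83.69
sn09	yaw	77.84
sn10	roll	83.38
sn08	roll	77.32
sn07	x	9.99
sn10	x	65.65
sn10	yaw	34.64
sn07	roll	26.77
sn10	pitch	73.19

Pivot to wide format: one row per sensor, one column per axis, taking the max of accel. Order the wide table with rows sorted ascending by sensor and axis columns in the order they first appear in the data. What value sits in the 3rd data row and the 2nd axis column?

With rows sorted ascending by sensor, row 3 is sensor=sn08. axis columns in first-appearance order: yaw, x, roll, pitch; column 2 is x.
Long rows with sensor=sn08, axis=x: max(30.53, 76.68, 12.44) = 76.68.

76.68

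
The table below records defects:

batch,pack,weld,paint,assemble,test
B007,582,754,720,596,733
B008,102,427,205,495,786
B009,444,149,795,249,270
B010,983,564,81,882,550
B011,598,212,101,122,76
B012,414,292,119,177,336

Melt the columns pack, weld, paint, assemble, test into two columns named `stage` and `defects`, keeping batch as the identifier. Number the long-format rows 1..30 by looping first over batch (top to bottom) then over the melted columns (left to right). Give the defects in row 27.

292

30 rows total (6 × 5). Row 27: index ⌊(27-1)/5⌋ = 5 into batch → B012; (27-1) mod 5 = 1 into the melted columns → weld.
So row 27 is (B012, weld, 292); defects = 292.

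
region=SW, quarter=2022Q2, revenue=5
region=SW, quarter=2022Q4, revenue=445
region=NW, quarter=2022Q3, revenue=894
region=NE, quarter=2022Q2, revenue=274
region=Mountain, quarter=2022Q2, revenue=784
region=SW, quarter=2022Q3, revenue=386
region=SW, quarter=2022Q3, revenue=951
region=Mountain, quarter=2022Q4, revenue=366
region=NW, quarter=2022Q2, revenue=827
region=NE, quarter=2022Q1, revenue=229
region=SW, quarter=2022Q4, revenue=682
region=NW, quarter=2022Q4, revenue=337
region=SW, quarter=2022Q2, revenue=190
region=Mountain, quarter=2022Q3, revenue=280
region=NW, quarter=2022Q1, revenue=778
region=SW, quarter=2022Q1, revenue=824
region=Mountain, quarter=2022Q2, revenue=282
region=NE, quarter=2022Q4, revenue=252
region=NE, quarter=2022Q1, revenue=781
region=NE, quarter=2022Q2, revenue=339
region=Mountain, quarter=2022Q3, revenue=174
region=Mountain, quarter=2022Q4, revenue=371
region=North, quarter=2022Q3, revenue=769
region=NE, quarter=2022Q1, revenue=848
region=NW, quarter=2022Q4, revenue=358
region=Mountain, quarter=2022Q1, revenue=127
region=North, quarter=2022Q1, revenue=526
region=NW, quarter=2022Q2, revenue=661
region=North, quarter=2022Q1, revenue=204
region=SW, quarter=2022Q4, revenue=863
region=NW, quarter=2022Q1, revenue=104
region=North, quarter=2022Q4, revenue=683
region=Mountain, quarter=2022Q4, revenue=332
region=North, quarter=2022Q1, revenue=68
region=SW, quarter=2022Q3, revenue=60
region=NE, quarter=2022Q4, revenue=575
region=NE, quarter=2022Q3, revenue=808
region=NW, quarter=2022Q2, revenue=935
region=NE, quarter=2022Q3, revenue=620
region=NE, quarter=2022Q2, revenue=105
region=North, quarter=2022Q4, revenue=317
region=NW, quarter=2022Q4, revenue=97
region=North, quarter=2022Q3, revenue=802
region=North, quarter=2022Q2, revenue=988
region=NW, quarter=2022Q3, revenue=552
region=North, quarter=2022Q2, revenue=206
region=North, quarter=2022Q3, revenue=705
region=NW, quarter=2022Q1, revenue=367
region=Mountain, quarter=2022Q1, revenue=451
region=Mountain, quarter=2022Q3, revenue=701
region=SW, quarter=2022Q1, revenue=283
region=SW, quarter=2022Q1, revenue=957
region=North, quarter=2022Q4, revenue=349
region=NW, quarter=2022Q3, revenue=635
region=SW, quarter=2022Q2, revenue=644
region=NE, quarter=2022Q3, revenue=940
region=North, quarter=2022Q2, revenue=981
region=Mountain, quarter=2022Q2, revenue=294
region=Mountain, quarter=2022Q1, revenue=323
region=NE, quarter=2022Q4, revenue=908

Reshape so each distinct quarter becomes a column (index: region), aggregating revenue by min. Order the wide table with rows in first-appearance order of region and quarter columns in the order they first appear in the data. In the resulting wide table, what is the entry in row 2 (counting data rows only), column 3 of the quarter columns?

552

With rows in first-appearance order of region, row 2 is region=NW. quarter columns in first-appearance order: 2022Q2, 2022Q4, 2022Q3, 2022Q1; column 3 is 2022Q3.
Long rows with region=NW, quarter=2022Q3: min(894, 552, 635) = 552.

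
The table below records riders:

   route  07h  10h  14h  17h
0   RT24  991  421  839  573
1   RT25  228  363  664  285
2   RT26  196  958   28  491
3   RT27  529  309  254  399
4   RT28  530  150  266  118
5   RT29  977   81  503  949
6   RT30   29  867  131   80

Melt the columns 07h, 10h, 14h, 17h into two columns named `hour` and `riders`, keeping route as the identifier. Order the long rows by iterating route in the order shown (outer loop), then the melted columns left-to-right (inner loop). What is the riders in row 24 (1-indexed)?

28 rows total (7 × 4). Row 24: index ⌊(24-1)/4⌋ = 5 into route → RT29; (24-1) mod 4 = 3 into the melted columns → 17h.
So row 24 is (RT29, 17h, 949); riders = 949.

949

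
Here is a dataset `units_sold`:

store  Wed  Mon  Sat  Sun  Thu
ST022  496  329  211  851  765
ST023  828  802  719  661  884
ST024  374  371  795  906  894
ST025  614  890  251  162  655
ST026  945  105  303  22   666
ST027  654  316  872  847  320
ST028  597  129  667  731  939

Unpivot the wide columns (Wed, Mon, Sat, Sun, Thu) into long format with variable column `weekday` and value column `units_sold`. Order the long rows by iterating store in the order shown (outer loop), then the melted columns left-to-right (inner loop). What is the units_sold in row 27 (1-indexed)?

35 rows total (7 × 5). Row 27: index ⌊(27-1)/5⌋ = 5 into store → ST027; (27-1) mod 5 = 1 into the melted columns → Mon.
So row 27 is (ST027, Mon, 316); units_sold = 316.

316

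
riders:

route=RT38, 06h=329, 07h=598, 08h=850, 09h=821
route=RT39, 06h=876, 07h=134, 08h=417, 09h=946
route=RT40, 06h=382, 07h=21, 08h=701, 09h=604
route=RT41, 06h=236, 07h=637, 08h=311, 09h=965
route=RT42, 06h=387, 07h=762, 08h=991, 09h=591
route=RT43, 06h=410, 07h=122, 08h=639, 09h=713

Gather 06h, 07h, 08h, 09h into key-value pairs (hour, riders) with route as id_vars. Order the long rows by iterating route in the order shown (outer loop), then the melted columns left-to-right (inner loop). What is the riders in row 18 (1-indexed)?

24 rows total (6 × 4). Row 18: index ⌊(18-1)/4⌋ = 4 into route → RT42; (18-1) mod 4 = 1 into the melted columns → 07h.
So row 18 is (RT42, 07h, 762); riders = 762.

762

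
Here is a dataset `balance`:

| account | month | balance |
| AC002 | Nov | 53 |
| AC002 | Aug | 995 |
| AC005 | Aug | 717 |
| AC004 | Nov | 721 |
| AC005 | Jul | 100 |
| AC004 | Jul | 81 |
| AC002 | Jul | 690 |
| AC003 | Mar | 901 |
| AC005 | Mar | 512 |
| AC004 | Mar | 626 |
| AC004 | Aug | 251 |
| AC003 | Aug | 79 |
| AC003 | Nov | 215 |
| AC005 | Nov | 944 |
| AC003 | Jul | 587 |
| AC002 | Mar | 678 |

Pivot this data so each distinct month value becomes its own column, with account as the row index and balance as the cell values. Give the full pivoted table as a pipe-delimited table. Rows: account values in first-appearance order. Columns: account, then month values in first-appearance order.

| account | Nov | Aug | Jul | Mar |
| AC002 | 53 | 995 | 690 | 678 |
| AC005 | 944 | 717 | 100 | 512 |
| AC004 | 721 | 251 | 81 | 626 |
| AC003 | 215 | 79 | 587 | 901 |

Columns: account plus the 4 distinct month values (Nov, Aug, Jul, Mar).
For example, row AC002 column Nov takes balance=53 from the long row (AC002, Nov).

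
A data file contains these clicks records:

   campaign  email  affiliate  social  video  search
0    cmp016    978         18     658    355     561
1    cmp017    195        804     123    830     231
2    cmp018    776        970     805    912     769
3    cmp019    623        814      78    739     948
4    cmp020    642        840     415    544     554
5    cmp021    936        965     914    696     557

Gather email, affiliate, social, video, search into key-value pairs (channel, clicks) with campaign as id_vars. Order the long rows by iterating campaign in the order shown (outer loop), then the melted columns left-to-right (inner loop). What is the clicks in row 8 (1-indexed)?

30 rows total (6 × 5). Row 8: index ⌊(8-1)/5⌋ = 1 into campaign → cmp017; (8-1) mod 5 = 2 into the melted columns → social.
So row 8 is (cmp017, social, 123); clicks = 123.

123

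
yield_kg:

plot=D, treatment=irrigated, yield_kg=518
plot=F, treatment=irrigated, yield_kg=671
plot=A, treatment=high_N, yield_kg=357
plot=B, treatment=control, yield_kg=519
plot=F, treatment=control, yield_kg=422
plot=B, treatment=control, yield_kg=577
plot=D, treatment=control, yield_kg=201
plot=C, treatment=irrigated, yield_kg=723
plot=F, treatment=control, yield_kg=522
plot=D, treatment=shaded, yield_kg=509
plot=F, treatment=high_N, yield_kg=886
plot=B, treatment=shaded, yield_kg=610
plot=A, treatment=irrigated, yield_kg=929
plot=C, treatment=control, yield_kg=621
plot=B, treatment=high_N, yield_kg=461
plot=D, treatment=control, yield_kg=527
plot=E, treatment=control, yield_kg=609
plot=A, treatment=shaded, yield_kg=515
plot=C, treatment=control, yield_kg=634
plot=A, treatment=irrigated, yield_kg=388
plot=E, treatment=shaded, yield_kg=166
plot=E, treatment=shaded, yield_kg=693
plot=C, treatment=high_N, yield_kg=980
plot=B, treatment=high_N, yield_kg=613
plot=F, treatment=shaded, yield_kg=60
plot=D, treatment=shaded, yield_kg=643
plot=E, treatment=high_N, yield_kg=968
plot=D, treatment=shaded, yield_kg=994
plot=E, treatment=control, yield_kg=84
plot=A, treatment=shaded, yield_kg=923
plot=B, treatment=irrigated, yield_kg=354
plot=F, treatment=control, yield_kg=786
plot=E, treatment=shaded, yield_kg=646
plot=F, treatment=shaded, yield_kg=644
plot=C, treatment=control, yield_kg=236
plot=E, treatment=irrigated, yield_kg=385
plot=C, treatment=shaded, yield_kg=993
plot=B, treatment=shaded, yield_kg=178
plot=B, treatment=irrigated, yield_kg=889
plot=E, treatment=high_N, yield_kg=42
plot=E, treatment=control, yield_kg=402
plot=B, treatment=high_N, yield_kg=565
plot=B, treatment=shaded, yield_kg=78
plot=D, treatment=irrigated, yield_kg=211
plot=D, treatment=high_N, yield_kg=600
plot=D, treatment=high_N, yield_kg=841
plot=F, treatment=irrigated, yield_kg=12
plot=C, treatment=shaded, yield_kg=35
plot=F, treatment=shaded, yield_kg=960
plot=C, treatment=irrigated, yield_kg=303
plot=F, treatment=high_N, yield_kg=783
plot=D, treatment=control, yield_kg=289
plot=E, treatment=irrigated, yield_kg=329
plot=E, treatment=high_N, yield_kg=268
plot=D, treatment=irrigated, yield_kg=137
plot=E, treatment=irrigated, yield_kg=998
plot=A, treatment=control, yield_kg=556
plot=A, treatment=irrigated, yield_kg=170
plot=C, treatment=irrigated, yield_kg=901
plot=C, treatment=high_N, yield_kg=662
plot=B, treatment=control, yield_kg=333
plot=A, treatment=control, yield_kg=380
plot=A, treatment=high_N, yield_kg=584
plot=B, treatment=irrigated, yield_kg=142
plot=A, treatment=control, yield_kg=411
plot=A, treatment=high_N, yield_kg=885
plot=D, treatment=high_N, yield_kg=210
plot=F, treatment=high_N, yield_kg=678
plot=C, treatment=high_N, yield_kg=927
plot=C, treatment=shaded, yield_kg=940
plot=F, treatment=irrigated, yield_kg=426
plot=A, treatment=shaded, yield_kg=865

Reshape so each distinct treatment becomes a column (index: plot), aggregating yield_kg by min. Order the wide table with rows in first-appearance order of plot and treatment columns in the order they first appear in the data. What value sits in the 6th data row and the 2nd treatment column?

With rows in first-appearance order of plot, row 6 is plot=E. treatment columns in first-appearance order: irrigated, high_N, control, shaded; column 2 is high_N.
Long rows with plot=E, treatment=high_N: min(968, 42, 268) = 42.

42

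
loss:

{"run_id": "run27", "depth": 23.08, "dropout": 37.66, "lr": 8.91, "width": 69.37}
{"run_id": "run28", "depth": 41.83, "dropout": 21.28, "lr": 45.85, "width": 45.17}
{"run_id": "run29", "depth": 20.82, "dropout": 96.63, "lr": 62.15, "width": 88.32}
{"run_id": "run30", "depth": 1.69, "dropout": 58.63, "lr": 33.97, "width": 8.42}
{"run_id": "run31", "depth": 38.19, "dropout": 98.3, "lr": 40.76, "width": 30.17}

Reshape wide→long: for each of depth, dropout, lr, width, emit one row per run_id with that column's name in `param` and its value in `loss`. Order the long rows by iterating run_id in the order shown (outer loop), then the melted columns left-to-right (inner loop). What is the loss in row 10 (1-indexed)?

20 rows total (5 × 4). Row 10: index ⌊(10-1)/4⌋ = 2 into run_id → run29; (10-1) mod 4 = 1 into the melted columns → dropout.
So row 10 is (run29, dropout, 96.63); loss = 96.63.

96.63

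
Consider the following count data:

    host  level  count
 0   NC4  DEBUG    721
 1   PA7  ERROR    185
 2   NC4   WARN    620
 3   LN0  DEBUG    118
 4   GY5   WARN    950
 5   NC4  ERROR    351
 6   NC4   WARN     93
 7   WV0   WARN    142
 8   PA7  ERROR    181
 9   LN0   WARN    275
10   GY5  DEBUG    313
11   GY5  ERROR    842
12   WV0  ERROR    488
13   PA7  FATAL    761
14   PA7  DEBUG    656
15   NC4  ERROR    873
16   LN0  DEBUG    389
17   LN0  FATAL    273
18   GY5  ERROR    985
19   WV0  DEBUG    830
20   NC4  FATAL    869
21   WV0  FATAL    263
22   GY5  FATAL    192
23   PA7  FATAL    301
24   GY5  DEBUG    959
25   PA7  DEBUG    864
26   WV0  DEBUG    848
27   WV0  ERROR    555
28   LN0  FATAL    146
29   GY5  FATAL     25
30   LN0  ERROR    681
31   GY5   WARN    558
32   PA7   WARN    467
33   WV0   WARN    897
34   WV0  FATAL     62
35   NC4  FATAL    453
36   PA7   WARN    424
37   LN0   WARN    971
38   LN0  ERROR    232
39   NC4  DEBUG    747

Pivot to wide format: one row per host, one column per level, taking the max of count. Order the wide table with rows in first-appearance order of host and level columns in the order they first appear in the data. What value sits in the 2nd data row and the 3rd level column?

With rows in first-appearance order of host, row 2 is host=PA7. level columns in first-appearance order: DEBUG, ERROR, WARN, FATAL; column 3 is WARN.
Long rows with host=PA7, level=WARN: max(467, 424) = 467.

467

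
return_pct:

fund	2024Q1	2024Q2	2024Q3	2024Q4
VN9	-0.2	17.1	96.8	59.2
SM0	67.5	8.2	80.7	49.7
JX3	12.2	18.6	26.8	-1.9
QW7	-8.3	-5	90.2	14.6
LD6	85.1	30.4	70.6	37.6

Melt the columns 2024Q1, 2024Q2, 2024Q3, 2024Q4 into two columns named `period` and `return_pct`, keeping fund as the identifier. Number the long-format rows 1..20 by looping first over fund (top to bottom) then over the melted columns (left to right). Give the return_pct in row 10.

18.6

20 rows total (5 × 4). Row 10: index ⌊(10-1)/4⌋ = 2 into fund → JX3; (10-1) mod 4 = 1 into the melted columns → 2024Q2.
So row 10 is (JX3, 2024Q2, 18.6); return_pct = 18.6.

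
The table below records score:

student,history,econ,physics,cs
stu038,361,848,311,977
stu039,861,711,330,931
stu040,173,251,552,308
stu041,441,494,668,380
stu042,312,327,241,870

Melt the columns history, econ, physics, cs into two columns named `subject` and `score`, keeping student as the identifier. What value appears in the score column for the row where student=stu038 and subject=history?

Unpivoting turns each (student, wide-column) pair into one long row.
The wide cell at row stu038, column history holds 361, so the long row (stu038, history) has score=361.

361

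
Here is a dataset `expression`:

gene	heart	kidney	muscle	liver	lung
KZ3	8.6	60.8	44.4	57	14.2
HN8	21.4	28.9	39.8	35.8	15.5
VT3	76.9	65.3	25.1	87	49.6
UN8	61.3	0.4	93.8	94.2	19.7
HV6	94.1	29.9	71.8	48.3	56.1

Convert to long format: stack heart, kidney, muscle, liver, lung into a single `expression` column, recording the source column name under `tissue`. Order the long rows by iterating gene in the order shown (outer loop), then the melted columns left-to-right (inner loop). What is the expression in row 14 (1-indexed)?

25 rows total (5 × 5). Row 14: index ⌊(14-1)/5⌋ = 2 into gene → VT3; (14-1) mod 5 = 3 into the melted columns → liver.
So row 14 is (VT3, liver, 87); expression = 87.

87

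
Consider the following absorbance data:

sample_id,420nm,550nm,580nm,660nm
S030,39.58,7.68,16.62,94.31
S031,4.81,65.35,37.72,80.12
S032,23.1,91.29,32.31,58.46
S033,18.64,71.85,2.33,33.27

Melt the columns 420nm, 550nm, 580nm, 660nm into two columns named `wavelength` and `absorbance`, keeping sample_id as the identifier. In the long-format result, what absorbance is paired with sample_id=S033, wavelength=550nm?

Unpivoting turns each (sample_id, wide-column) pair into one long row.
The wide cell at row S033, column 550nm holds 71.85, so the long row (S033, 550nm) has absorbance=71.85.

71.85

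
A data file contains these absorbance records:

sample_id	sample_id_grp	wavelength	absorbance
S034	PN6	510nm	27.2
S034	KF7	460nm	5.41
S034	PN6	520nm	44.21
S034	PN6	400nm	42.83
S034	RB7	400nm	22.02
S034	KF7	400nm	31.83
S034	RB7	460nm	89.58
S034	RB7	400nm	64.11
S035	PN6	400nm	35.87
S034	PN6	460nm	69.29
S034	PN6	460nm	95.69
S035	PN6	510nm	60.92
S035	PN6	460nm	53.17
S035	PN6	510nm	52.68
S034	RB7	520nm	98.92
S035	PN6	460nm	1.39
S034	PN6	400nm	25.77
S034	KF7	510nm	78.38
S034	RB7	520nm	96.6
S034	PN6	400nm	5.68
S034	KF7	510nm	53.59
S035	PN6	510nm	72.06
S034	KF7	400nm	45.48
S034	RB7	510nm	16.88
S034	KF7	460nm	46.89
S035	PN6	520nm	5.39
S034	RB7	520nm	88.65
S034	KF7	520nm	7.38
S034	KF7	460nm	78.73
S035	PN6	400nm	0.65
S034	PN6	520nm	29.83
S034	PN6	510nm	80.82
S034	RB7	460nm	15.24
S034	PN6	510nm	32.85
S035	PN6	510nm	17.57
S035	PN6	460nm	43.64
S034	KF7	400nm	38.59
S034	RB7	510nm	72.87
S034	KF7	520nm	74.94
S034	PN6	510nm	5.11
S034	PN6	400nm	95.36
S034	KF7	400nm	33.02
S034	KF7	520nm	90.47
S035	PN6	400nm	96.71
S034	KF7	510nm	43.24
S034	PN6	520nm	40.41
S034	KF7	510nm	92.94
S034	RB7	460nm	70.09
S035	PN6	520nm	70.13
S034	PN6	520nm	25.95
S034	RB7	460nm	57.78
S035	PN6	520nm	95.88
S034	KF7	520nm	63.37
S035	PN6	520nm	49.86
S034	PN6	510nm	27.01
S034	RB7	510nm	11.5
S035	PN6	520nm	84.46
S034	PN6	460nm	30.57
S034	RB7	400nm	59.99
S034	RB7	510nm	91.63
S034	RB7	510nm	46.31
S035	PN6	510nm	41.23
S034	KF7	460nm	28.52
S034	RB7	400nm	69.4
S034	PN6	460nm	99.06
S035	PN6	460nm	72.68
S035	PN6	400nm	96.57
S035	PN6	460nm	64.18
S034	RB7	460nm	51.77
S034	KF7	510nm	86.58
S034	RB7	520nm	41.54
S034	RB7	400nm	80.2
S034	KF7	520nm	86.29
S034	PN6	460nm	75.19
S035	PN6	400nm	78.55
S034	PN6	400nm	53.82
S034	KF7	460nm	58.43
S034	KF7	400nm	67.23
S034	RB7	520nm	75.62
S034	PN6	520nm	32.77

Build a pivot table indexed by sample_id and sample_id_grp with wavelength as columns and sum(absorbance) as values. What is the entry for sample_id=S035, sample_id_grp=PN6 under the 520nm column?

Rows with sample_id=S035, sample_id_grp=PN6 and wavelength=520nm: absorbance values are 5.39, 70.13, 95.88, 49.86, 84.46.
5.39 + 70.13 + 95.88 + 49.86 + 84.46 = 305.72.

305.72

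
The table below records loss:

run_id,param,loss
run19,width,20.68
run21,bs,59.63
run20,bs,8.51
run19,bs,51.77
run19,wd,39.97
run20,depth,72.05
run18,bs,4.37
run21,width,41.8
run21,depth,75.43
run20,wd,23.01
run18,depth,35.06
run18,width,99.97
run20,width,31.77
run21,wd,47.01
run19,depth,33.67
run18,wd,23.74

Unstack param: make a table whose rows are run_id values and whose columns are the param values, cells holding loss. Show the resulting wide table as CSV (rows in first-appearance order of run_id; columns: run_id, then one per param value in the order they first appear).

Columns: run_id plus the 4 distinct param values (width, bs, wd, depth).
For example, row run19 column width takes loss=20.68 from the long row (run19, width).

run_id,width,bs,wd,depth
run19,20.68,51.77,39.97,33.67
run21,41.8,59.63,47.01,75.43
run20,31.77,8.51,23.01,72.05
run18,99.97,4.37,23.74,35.06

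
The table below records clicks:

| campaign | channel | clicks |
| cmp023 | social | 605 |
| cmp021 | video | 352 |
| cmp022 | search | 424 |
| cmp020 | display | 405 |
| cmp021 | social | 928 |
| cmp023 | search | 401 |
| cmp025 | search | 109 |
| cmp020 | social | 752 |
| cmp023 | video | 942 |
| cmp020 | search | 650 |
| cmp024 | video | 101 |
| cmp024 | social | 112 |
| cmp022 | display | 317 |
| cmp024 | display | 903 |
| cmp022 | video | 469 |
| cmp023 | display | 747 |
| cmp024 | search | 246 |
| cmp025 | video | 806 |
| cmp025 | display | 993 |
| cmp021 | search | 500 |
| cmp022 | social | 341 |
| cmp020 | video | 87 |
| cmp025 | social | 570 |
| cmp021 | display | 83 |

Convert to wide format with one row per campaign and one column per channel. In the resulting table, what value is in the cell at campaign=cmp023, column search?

Wide layout: rows indexed by campaign, columns are the 4 distinct channel values (social, video, search, display).
Cell (campaign=cmp023, channel=search) draws from the long row where campaign=cmp023 and channel=search, which has clicks=401.

401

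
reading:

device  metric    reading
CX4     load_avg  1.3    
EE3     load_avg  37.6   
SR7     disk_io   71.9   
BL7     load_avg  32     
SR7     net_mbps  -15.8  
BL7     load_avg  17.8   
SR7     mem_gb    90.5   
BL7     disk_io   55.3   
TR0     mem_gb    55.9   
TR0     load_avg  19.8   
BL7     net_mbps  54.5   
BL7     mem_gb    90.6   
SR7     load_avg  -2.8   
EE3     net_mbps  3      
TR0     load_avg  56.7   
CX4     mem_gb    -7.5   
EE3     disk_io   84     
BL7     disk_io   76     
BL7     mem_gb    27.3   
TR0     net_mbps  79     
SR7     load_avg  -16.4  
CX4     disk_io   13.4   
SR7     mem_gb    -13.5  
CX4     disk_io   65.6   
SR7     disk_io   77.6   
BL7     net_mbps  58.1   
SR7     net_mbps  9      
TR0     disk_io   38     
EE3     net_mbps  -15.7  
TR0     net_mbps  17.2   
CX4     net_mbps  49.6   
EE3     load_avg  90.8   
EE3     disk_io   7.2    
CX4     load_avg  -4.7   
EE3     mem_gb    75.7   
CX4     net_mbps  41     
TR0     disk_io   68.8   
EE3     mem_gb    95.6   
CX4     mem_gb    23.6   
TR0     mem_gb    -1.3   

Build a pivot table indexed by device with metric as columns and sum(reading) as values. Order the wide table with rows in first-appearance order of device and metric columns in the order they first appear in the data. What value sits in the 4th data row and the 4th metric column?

With rows in first-appearance order of device, row 4 is device=BL7. metric columns in first-appearance order: load_avg, disk_io, net_mbps, mem_gb; column 4 is mem_gb.
Long rows with device=BL7, metric=mem_gb: 90.6 + 27.3 = 117.9.

117.9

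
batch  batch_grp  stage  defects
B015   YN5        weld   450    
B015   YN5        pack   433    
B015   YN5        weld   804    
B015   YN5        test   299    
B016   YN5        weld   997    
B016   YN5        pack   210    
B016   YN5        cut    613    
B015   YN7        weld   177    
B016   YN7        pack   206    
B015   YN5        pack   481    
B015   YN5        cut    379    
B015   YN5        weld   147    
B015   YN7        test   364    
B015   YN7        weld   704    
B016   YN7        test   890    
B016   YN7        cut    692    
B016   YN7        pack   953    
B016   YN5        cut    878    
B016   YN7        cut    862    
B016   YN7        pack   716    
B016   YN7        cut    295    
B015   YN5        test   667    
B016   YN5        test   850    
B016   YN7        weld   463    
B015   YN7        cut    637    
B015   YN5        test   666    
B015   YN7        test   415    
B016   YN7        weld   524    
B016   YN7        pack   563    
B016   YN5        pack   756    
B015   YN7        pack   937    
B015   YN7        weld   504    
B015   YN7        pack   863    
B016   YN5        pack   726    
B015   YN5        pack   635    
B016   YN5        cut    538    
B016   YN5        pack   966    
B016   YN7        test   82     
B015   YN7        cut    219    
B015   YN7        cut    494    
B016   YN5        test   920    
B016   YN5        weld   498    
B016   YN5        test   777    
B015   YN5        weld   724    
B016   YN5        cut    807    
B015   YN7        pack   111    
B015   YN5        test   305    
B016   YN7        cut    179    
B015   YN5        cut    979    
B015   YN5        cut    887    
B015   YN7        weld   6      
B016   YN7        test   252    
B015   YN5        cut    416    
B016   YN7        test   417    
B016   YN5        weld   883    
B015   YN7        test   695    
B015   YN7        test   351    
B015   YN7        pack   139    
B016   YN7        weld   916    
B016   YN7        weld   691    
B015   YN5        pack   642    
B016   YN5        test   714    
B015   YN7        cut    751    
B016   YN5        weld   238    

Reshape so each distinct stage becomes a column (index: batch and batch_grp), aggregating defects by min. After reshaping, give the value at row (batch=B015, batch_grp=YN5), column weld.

Rows with batch=B015, batch_grp=YN5 and stage=weld: defects values are 450, 804, 147, 724.
min(450, 804, 147, 724) = 147.

147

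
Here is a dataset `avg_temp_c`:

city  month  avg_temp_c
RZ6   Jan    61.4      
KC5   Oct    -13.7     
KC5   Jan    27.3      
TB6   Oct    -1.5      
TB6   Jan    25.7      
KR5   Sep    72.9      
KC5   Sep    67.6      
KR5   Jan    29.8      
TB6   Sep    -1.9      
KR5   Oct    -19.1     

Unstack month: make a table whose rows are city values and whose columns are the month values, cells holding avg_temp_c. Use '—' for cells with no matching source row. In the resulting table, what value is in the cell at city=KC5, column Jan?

27.3

The long row with city=KC5, month=Jan has avg_temp_c=27.3.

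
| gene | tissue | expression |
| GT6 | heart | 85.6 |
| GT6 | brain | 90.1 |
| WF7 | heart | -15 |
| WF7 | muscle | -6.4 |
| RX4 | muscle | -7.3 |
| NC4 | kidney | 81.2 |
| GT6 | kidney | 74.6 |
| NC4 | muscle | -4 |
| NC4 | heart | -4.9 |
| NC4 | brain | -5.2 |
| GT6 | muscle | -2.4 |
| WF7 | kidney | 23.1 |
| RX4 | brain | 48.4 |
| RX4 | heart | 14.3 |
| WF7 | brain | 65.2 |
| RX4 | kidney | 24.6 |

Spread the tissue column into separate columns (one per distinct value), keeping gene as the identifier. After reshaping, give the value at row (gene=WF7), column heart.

-15

Wide layout: rows indexed by gene, columns are the 4 distinct tissue values (heart, brain, muscle, kidney).
Cell (gene=WF7, tissue=heart) draws from the long row where gene=WF7 and tissue=heart, which has expression=-15.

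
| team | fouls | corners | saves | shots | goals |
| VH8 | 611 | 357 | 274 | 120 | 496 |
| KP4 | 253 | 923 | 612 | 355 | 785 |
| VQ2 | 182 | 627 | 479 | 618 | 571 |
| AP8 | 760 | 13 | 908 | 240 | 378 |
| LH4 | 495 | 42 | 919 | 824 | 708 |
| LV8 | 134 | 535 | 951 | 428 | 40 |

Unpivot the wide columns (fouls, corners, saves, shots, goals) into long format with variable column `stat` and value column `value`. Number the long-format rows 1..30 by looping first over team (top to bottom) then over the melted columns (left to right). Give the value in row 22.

42

30 rows total (6 × 5). Row 22: index ⌊(22-1)/5⌋ = 4 into team → LH4; (22-1) mod 5 = 1 into the melted columns → corners.
So row 22 is (LH4, corners, 42); value = 42.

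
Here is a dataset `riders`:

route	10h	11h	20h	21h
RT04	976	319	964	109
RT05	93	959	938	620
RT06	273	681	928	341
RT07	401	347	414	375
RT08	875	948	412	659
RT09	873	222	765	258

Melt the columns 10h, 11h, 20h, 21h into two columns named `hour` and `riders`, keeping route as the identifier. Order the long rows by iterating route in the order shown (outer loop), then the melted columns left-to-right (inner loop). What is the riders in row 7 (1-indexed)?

24 rows total (6 × 4). Row 7: index ⌊(7-1)/4⌋ = 1 into route → RT05; (7-1) mod 4 = 2 into the melted columns → 20h.
So row 7 is (RT05, 20h, 938); riders = 938.

938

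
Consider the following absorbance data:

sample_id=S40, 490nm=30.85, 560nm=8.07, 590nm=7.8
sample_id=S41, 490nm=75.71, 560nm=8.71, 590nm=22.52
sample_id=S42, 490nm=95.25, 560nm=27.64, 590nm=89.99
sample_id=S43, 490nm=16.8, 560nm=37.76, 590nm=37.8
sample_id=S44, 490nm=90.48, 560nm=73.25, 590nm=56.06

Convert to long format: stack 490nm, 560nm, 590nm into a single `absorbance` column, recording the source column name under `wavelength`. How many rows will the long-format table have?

15

5 sample_id values × 3 melted columns = 15 rows.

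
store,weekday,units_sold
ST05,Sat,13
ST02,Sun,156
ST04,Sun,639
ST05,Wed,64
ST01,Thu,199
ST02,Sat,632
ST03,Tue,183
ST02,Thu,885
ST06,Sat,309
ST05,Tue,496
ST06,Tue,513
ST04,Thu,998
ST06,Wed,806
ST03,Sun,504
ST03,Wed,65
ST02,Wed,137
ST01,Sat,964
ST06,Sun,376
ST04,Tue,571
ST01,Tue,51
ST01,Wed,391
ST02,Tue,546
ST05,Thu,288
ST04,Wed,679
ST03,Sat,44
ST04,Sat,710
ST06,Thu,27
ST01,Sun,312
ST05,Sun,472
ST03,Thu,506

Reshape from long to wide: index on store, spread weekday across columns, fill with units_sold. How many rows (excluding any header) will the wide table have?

6 distinct store values → 6 rows.

6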